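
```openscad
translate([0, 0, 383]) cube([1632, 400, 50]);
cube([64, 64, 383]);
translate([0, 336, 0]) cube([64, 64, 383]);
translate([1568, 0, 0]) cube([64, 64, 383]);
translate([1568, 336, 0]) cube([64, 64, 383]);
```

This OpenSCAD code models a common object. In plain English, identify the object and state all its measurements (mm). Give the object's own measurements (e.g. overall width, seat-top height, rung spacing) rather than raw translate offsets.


A bench: a 1632×400 mm seat slab, 50 mm thick, top at z = 433 mm, on four 64×64 mm square legs flush with the seat corners and standing on z = 0.


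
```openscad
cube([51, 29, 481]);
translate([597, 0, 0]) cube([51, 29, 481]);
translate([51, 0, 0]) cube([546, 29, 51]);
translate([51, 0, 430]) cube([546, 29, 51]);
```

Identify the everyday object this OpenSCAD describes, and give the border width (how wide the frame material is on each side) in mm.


A picture frame. The border width is 51 mm.

Four thin pieces enclosing a rectangular opening — a picture frame. The two full-height stiles are 481 mm tall; the top rail sits at z = 430 and is 51 mm tall, so the border above the opening is 481 − 430 = 51 mm, matching the stile x-width.


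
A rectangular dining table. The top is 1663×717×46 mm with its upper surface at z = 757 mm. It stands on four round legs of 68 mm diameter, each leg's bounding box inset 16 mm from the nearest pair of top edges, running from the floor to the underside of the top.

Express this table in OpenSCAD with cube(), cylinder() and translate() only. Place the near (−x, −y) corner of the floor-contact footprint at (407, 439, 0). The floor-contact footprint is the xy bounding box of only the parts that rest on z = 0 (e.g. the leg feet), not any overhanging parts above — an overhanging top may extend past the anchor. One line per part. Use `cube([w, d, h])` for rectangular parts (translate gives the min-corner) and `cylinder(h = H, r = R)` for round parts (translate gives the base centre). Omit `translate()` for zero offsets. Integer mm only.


translate([391, 423, 711]) cube([1663, 717, 46]);
translate([441, 473, 0]) cylinder(h = 711, r = 34);
translate([2004, 473, 0]) cylinder(h = 711, r = 34);
translate([441, 1090, 0]) cylinder(h = 711, r = 34);
translate([2004, 1090, 0]) cylinder(h = 711, r = 34);


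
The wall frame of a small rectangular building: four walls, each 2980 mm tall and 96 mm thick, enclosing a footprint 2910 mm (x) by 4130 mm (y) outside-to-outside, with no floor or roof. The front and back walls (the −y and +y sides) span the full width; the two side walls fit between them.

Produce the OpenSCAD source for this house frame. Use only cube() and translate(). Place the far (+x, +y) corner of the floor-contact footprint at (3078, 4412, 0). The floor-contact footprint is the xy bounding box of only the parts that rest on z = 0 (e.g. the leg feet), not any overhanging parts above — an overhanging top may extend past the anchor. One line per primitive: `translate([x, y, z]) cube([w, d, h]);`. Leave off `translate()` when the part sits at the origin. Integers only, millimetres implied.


translate([168, 282, 0]) cube([2910, 96, 2980]);
translate([168, 4316, 0]) cube([2910, 96, 2980]);
translate([168, 378, 0]) cube([96, 3938, 2980]);
translate([2982, 378, 0]) cube([96, 3938, 2980]);


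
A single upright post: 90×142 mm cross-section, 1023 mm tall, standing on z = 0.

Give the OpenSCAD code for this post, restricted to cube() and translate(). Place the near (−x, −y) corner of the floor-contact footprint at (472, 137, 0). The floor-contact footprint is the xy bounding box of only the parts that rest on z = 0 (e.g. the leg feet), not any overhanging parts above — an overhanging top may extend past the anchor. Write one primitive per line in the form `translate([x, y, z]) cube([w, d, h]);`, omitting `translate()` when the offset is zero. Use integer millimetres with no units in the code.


translate([472, 137, 0]) cube([90, 142, 1023]);


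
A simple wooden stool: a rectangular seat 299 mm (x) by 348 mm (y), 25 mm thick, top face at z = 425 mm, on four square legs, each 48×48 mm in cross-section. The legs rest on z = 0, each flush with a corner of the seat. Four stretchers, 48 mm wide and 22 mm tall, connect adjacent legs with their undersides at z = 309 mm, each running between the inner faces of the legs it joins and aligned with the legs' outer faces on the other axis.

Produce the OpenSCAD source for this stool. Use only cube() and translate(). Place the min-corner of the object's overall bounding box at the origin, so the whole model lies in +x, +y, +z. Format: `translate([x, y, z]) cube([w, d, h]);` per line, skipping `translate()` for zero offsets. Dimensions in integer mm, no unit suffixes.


translate([0, 0, 400]) cube([299, 348, 25]);
cube([48, 48, 400]);
translate([251, 0, 0]) cube([48, 48, 400]);
translate([0, 300, 0]) cube([48, 48, 400]);
translate([251, 300, 0]) cube([48, 48, 400]);
translate([48, 0, 309]) cube([203, 48, 22]);
translate([48, 300, 309]) cube([203, 48, 22]);
translate([0, 48, 309]) cube([48, 252, 22]);
translate([251, 48, 309]) cube([48, 252, 22]);


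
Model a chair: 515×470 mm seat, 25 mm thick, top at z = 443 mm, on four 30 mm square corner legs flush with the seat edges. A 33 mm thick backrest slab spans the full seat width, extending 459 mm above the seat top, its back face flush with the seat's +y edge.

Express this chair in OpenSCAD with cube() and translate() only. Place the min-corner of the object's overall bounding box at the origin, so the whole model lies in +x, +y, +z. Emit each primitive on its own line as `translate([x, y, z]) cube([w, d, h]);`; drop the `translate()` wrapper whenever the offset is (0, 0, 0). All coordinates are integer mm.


translate([0, 0, 418]) cube([515, 470, 25]);
cube([30, 30, 418]);
translate([485, 0, 0]) cube([30, 30, 418]);
translate([0, 440, 0]) cube([30, 30, 418]);
translate([485, 440, 0]) cube([30, 30, 418]);
translate([0, 437, 443]) cube([515, 33, 459]);


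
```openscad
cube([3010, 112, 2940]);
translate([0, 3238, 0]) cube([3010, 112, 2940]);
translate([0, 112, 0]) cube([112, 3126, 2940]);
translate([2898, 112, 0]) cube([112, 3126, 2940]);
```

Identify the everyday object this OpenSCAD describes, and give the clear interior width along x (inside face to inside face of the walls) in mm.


A house (or room) frame. The interior width is 2786 mm.

Four 2940 mm walls enclosing a rectangle with no floor or roof — a room or house frame. Outside width is 3010 mm and wall thickness is 112 mm, so the interior width is 3010 − 2 × 112 = 2786 mm.


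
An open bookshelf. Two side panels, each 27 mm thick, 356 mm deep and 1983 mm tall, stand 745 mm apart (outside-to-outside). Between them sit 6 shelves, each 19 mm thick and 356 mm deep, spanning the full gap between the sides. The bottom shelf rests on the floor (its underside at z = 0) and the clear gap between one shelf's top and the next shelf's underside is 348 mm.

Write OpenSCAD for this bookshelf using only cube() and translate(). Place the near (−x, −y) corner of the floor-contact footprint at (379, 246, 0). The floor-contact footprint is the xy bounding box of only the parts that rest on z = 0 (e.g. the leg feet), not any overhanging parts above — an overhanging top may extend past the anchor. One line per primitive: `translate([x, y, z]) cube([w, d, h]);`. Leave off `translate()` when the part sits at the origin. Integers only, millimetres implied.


translate([379, 246, 0]) cube([27, 356, 1983]);
translate([1097, 246, 0]) cube([27, 356, 1983]);
translate([406, 246, 0]) cube([691, 356, 19]);
translate([406, 246, 367]) cube([691, 356, 19]);
translate([406, 246, 734]) cube([691, 356, 19]);
translate([406, 246, 1101]) cube([691, 356, 19]);
translate([406, 246, 1468]) cube([691, 356, 19]);
translate([406, 246, 1835]) cube([691, 356, 19]);


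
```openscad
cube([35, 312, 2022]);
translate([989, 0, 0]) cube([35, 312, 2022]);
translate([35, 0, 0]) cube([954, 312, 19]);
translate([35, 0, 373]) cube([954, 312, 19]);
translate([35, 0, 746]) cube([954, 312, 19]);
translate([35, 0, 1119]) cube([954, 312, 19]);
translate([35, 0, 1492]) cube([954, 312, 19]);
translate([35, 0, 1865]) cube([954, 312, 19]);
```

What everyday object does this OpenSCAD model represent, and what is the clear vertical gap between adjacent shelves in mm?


A bookshelf. The clear shelf gap is 354 mm.

Two tall side panels with 6 horizontal boards between them — a bookshelf. The first two shelf undersides are at z = 0 and z = 373; with shelf thickness 19, the clear gap is 373 − 0 − 19 = 354 mm.


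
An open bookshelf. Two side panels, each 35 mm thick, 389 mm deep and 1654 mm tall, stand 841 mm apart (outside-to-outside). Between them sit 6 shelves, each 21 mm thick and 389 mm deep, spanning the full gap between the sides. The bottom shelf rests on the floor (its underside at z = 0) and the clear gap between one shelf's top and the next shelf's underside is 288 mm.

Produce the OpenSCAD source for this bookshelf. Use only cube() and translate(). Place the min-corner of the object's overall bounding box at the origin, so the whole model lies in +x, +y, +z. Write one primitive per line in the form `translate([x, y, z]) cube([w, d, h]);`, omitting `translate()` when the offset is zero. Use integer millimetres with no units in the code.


cube([35, 389, 1654]);
translate([806, 0, 0]) cube([35, 389, 1654]);
translate([35, 0, 0]) cube([771, 389, 21]);
translate([35, 0, 309]) cube([771, 389, 21]);
translate([35, 0, 618]) cube([771, 389, 21]);
translate([35, 0, 927]) cube([771, 389, 21]);
translate([35, 0, 1236]) cube([771, 389, 21]);
translate([35, 0, 1545]) cube([771, 389, 21]);


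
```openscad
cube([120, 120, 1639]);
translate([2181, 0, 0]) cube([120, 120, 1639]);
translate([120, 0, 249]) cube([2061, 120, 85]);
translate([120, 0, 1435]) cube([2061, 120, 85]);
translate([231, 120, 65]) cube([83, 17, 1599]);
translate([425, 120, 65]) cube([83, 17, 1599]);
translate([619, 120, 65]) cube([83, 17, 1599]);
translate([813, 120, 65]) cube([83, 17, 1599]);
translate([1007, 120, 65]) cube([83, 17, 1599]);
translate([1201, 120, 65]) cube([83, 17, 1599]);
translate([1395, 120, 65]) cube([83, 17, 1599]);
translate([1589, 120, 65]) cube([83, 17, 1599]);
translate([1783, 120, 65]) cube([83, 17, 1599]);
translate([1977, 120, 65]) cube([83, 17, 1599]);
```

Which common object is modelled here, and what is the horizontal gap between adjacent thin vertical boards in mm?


A fence section. The picket gap is 111 mm.

Two posts, two rails, 10 pickets — a fence section. Span 2061 mm holds 10 pickets of 83 mm with 11 equal gaps: ⌊(2061 − 10·83) / 11⌋ = 111 mm.


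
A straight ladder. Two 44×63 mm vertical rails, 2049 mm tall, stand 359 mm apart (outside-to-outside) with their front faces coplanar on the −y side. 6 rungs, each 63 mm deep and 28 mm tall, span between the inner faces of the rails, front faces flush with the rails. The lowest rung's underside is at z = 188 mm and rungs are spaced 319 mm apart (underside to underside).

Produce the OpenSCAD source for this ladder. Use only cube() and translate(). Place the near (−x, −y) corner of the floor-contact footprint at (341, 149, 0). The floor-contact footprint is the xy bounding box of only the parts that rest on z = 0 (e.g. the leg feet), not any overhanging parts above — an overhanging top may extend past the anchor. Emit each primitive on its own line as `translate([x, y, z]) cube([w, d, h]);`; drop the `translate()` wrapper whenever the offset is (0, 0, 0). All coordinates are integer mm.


translate([341, 149, 0]) cube([44, 63, 2049]);
translate([656, 149, 0]) cube([44, 63, 2049]);
translate([385, 149, 188]) cube([271, 63, 28]);
translate([385, 149, 507]) cube([271, 63, 28]);
translate([385, 149, 826]) cube([271, 63, 28]);
translate([385, 149, 1145]) cube([271, 63, 28]);
translate([385, 149, 1464]) cube([271, 63, 28]);
translate([385, 149, 1783]) cube([271, 63, 28]);


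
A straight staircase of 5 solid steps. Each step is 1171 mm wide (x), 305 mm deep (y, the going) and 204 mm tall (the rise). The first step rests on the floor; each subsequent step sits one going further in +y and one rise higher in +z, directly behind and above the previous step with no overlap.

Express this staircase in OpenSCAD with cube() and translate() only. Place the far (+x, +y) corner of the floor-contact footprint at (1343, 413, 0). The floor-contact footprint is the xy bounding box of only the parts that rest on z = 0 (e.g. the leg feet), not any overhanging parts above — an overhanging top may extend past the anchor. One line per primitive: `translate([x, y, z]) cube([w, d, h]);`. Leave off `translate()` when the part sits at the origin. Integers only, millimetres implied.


translate([172, 108, 0]) cube([1171, 305, 204]);
translate([172, 413, 204]) cube([1171, 305, 204]);
translate([172, 718, 408]) cube([1171, 305, 204]);
translate([172, 1023, 612]) cube([1171, 305, 204]);
translate([172, 1328, 816]) cube([1171, 305, 204]);


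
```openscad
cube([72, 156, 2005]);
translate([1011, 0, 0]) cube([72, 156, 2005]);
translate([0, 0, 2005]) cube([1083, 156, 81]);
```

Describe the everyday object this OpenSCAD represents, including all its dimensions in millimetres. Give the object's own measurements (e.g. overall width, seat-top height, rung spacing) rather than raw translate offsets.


A door frame. The clear opening is 939 mm wide and 2005 mm high. Two 72 mm wide jambs, 156 mm deep, stand either side of the opening from the floor to the top of the opening. A 81 mm thick head sits across the top of both jambs, spanning the full outside width of the frame.


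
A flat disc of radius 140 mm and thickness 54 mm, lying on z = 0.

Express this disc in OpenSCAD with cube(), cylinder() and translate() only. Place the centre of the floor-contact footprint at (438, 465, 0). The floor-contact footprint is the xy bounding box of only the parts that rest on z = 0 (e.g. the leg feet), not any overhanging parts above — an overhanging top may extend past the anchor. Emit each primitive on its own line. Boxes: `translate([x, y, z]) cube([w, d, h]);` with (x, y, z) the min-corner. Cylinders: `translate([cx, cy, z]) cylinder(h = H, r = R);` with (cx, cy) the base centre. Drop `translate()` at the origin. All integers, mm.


translate([438, 465, 0]) cylinder(h = 54, r = 140);


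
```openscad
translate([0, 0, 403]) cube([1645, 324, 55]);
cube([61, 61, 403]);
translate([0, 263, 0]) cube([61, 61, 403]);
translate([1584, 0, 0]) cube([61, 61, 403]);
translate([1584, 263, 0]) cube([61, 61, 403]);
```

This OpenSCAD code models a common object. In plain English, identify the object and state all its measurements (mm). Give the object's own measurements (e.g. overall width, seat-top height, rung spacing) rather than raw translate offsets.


A long wooden bench with a 1645 mm (x) × 324 mm (y) seat, 55 mm thick, its top surface 458 mm above the floor. Four 61 mm square legs at the seat corners, flush with the edges, run from z = 0 to the seat underside.


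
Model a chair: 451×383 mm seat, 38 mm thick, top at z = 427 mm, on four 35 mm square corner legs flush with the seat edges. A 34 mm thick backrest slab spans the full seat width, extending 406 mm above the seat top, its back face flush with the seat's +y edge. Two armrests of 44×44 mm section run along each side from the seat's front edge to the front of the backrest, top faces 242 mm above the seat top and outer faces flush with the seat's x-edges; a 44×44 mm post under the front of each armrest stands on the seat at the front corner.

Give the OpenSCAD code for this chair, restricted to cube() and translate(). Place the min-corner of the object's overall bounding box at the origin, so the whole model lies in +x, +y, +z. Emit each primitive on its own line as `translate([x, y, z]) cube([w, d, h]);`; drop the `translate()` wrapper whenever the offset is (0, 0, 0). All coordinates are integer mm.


translate([0, 0, 389]) cube([451, 383, 38]);
cube([35, 35, 389]);
translate([416, 0, 0]) cube([35, 35, 389]);
translate([0, 348, 0]) cube([35, 35, 389]);
translate([416, 348, 0]) cube([35, 35, 389]);
translate([0, 349, 427]) cube([451, 34, 406]);
translate([0, 0, 625]) cube([44, 349, 44]);
translate([407, 0, 625]) cube([44, 349, 44]);
translate([0, 0, 427]) cube([44, 44, 198]);
translate([407, 0, 427]) cube([44, 44, 198]);


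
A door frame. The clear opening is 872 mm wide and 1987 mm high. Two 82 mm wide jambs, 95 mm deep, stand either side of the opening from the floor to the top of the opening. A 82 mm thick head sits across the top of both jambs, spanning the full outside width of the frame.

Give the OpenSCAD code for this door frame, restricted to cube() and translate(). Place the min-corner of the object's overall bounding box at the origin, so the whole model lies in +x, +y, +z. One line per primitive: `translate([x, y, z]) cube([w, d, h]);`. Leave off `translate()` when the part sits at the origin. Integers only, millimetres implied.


cube([82, 95, 1987]);
translate([954, 0, 0]) cube([82, 95, 1987]);
translate([0, 0, 1987]) cube([1036, 95, 82]);


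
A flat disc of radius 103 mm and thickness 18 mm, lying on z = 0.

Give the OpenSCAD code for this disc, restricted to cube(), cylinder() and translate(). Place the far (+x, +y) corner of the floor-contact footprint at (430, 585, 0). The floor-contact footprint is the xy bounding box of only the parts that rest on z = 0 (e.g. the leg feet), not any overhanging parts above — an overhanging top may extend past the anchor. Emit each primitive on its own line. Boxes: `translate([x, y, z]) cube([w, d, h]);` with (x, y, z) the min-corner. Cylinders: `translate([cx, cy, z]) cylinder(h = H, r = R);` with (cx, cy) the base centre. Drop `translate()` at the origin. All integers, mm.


translate([327, 482, 0]) cylinder(h = 18, r = 103);


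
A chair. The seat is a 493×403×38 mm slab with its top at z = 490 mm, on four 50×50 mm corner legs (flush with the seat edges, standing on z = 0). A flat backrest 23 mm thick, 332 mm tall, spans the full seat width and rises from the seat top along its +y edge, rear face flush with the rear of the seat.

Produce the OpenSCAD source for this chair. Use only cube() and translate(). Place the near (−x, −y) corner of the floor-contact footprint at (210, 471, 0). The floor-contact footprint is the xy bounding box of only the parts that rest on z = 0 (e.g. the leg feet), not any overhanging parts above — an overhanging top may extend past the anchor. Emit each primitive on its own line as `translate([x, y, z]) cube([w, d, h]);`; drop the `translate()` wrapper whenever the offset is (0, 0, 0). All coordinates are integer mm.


translate([210, 471, 452]) cube([493, 403, 38]);
translate([210, 471, 0]) cube([50, 50, 452]);
translate([653, 471, 0]) cube([50, 50, 452]);
translate([210, 824, 0]) cube([50, 50, 452]);
translate([653, 824, 0]) cube([50, 50, 452]);
translate([210, 851, 490]) cube([493, 23, 332]);


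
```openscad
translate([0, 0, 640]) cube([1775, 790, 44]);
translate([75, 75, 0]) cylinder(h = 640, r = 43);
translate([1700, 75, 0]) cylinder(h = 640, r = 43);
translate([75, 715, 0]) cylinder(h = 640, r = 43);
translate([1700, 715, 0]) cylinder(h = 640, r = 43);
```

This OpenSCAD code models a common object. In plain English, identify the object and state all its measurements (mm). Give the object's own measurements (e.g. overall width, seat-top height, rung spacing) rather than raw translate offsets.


A table: top 1775 mm (x) × 790 mm (y), 44 mm thick, upper face at z = 684 mm, on four round legs of 86 mm diameter, each leg's bounding box inset 32 mm from the nearest pair of top edges from z = 0 to the bottom of the top.


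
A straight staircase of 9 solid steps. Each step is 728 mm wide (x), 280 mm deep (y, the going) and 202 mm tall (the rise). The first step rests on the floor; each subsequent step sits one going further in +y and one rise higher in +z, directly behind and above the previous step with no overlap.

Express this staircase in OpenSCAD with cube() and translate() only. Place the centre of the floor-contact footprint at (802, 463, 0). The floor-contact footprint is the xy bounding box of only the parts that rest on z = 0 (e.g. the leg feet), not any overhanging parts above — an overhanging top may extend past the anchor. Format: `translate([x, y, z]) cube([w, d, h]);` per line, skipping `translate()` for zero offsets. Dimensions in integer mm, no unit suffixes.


translate([438, 323, 0]) cube([728, 280, 202]);
translate([438, 603, 202]) cube([728, 280, 202]);
translate([438, 883, 404]) cube([728, 280, 202]);
translate([438, 1163, 606]) cube([728, 280, 202]);
translate([438, 1443, 808]) cube([728, 280, 202]);
translate([438, 1723, 1010]) cube([728, 280, 202]);
translate([438, 2003, 1212]) cube([728, 280, 202]);
translate([438, 2283, 1414]) cube([728, 280, 202]);
translate([438, 2563, 1616]) cube([728, 280, 202]);


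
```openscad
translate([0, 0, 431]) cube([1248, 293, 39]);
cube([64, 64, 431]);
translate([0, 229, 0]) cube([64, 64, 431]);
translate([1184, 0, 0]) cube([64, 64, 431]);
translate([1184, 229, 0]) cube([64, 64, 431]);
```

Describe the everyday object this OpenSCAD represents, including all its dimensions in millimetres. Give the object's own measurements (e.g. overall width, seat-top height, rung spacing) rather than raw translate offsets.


A long wooden bench with a 1248 mm (x) × 293 mm (y) seat, 39 mm thick, its top surface 470 mm above the floor. Four 64 mm square legs at the seat corners, flush with the edges, run from z = 0 to the seat underside.


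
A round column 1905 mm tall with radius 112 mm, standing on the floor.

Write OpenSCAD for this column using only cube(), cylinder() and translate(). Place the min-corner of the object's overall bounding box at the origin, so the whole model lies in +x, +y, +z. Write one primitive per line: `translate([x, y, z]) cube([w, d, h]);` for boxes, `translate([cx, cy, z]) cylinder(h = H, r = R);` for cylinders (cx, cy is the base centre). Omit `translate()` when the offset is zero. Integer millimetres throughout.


translate([112, 112, 0]) cylinder(h = 1905, r = 112);


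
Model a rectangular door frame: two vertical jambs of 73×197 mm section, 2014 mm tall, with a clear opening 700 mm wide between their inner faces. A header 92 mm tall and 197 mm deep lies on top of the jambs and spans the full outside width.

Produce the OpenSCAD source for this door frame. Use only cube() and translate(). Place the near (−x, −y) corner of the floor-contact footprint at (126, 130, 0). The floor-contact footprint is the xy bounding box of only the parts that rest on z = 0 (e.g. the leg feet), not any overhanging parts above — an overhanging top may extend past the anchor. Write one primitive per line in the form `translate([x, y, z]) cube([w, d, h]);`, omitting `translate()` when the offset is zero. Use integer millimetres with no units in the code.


translate([126, 130, 0]) cube([73, 197, 2014]);
translate([899, 130, 0]) cube([73, 197, 2014]);
translate([126, 130, 2014]) cube([846, 197, 92]);


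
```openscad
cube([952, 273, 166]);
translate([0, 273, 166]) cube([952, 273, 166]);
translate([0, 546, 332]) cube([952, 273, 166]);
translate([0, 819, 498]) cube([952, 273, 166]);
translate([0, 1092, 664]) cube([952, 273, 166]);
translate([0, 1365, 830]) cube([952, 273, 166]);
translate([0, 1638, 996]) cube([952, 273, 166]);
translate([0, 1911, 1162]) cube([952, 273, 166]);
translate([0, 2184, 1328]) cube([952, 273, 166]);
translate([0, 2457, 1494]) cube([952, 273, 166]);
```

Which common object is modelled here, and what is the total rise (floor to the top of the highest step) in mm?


A staircase. The total rise is 1660 mm.

10 identical blocks, each offset up and back from the previous — a staircase. Each step is 166 mm tall and there are 10 of them, so the total rise is 10 × 166 = 1660 mm.


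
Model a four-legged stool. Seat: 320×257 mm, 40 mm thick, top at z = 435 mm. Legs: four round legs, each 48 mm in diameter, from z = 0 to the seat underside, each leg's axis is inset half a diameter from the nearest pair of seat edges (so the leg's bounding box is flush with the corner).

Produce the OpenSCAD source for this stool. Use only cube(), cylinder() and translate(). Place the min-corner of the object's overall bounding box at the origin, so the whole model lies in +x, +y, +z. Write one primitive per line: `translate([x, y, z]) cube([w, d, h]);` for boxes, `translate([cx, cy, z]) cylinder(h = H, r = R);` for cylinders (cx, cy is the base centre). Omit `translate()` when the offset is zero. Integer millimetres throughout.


translate([0, 0, 395]) cube([320, 257, 40]);
translate([24, 24, 0]) cylinder(h = 395, r = 24);
translate([296, 24, 0]) cylinder(h = 395, r = 24);
translate([24, 233, 0]) cylinder(h = 395, r = 24);
translate([296, 233, 0]) cylinder(h = 395, r = 24);


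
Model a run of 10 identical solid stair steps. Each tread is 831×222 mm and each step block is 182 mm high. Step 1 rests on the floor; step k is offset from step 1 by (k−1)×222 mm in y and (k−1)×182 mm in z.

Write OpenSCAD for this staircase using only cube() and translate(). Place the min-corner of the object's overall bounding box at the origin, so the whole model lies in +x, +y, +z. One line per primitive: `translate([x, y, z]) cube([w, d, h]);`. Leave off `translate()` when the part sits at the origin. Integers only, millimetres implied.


cube([831, 222, 182]);
translate([0, 222, 182]) cube([831, 222, 182]);
translate([0, 444, 364]) cube([831, 222, 182]);
translate([0, 666, 546]) cube([831, 222, 182]);
translate([0, 888, 728]) cube([831, 222, 182]);
translate([0, 1110, 910]) cube([831, 222, 182]);
translate([0, 1332, 1092]) cube([831, 222, 182]);
translate([0, 1554, 1274]) cube([831, 222, 182]);
translate([0, 1776, 1456]) cube([831, 222, 182]);
translate([0, 1998, 1638]) cube([831, 222, 182]);


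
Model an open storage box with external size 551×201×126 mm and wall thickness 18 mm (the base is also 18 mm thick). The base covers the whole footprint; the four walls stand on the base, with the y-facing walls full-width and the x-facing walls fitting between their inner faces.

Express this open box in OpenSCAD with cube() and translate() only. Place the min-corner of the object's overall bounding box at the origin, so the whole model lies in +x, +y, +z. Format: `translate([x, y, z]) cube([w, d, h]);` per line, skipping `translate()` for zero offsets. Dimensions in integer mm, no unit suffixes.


cube([551, 201, 18]);
translate([0, 0, 18]) cube([551, 18, 108]);
translate([0, 183, 18]) cube([551, 18, 108]);
translate([0, 18, 18]) cube([18, 165, 108]);
translate([533, 18, 18]) cube([18, 165, 108]);


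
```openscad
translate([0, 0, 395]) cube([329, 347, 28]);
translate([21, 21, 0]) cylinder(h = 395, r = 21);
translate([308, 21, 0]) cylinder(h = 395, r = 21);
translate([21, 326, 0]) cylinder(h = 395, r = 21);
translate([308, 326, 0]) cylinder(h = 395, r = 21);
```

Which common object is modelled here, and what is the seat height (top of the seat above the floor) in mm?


A stool. The seat height is 423 mm.

A 329×347×28 slab at z = 395 on four corner cylinders — a stool. The seat top is 395 + 28 = 423 mm.


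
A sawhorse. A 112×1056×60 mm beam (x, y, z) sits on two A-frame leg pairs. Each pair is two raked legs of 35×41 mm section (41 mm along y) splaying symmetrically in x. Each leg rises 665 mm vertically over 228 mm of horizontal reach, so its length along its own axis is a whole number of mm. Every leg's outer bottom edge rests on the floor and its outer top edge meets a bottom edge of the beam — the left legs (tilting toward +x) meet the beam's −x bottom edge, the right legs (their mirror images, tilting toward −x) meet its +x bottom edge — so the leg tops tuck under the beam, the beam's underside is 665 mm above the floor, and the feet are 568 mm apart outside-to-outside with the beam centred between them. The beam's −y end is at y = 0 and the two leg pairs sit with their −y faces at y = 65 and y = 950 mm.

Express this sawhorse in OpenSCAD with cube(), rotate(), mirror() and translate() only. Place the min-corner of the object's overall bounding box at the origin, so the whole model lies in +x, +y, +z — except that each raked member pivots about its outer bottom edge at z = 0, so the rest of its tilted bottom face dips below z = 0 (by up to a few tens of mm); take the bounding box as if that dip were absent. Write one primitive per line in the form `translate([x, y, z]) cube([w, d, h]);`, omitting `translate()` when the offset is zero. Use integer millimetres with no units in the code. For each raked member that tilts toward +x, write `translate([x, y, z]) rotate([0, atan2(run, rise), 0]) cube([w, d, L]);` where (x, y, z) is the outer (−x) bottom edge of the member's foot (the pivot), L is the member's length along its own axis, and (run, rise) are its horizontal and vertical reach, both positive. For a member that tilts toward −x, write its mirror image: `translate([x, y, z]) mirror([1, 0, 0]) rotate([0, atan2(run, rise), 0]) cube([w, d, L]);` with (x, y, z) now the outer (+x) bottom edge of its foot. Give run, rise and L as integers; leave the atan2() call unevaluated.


translate([228, 0, 665]) cube([112, 1056, 60]);
translate([0, 65, 0]) rotate([0, atan2(228, 665), 0]) cube([35, 41, 703]);
translate([568, 65, 0]) mirror([1, 0, 0]) rotate([0, atan2(228, 665), 0]) cube([35, 41, 703]);
translate([0, 950, 0]) rotate([0, atan2(228, 665), 0]) cube([35, 41, 703]);
translate([568, 950, 0]) mirror([1, 0, 0]) rotate([0, atan2(228, 665), 0]) cube([35, 41, 703]);


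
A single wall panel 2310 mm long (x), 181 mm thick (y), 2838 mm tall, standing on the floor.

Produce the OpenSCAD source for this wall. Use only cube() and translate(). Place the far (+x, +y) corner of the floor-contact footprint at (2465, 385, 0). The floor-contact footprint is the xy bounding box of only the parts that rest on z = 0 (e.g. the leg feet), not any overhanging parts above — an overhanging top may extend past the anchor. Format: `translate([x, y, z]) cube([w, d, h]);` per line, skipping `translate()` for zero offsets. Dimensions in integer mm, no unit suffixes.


translate([155, 204, 0]) cube([2310, 181, 2838]);


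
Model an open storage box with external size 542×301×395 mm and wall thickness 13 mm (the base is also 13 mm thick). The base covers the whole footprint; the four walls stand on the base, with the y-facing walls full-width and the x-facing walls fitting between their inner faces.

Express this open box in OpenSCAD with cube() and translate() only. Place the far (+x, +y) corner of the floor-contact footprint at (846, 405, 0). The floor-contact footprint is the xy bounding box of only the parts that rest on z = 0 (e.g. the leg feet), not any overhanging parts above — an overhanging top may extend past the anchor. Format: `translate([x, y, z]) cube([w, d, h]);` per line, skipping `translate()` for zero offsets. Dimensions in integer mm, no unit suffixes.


translate([304, 104, 0]) cube([542, 301, 13]);
translate([304, 104, 13]) cube([542, 13, 382]);
translate([304, 392, 13]) cube([542, 13, 382]);
translate([304, 117, 13]) cube([13, 275, 382]);
translate([833, 117, 13]) cube([13, 275, 382]);


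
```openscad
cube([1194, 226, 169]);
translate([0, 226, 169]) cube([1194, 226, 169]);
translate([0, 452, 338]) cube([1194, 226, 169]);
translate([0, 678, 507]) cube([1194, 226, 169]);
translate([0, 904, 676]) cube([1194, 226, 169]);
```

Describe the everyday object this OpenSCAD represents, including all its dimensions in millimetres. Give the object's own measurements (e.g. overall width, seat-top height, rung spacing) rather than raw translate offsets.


A straight staircase of 5 solid steps. Each step is 1194 mm wide (x), 226 mm deep (y, the going) and 169 mm tall (the rise). The first step rests on the floor; each subsequent step sits one going further in +y and one rise higher in +z, directly behind and above the previous step with no overlap.


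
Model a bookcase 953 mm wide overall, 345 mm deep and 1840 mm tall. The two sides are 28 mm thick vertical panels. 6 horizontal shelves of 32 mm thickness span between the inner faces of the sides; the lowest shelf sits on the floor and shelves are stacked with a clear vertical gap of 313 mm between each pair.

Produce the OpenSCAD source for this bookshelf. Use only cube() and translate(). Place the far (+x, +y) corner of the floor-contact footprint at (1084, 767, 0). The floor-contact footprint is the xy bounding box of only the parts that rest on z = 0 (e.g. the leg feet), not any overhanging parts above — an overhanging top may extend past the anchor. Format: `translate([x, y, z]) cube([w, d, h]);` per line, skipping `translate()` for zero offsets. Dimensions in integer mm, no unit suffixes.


translate([131, 422, 0]) cube([28, 345, 1840]);
translate([1056, 422, 0]) cube([28, 345, 1840]);
translate([159, 422, 0]) cube([897, 345, 32]);
translate([159, 422, 345]) cube([897, 345, 32]);
translate([159, 422, 690]) cube([897, 345, 32]);
translate([159, 422, 1035]) cube([897, 345, 32]);
translate([159, 422, 1380]) cube([897, 345, 32]);
translate([159, 422, 1725]) cube([897, 345, 32]);


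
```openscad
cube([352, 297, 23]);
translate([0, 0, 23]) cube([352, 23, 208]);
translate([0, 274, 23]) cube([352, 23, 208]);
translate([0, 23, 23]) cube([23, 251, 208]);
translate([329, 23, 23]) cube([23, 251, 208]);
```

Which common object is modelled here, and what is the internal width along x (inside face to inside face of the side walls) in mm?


An open box. The internal width is 306 mm.

A 352×297 base slab with four walls standing on it — an open box. The base is 352 mm wide and the walls are 23 mm thick, so the internal width is 352 − 2 × 23 = 306 mm.


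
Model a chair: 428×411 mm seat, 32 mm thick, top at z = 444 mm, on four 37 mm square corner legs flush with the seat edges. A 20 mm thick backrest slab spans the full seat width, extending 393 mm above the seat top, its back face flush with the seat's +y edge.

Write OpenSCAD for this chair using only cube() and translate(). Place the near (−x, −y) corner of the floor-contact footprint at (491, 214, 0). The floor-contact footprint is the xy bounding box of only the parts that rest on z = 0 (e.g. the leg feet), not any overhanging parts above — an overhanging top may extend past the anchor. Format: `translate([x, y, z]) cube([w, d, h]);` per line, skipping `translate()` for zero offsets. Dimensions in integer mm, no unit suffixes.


translate([491, 214, 412]) cube([428, 411, 32]);
translate([491, 214, 0]) cube([37, 37, 412]);
translate([882, 214, 0]) cube([37, 37, 412]);
translate([491, 588, 0]) cube([37, 37, 412]);
translate([882, 588, 0]) cube([37, 37, 412]);
translate([491, 605, 444]) cube([428, 20, 393]);


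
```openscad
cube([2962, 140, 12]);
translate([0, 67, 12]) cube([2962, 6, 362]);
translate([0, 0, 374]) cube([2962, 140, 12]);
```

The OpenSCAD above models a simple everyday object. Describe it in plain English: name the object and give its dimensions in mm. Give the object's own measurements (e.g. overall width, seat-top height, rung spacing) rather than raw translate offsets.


An I-beam lying along x, 2962 mm long. Overall section height 386 mm. Two flanges 140 mm wide (y) and 12 mm thick, one on the floor and one at the top; a web 6 mm thick runs between them, centred on the flange width.


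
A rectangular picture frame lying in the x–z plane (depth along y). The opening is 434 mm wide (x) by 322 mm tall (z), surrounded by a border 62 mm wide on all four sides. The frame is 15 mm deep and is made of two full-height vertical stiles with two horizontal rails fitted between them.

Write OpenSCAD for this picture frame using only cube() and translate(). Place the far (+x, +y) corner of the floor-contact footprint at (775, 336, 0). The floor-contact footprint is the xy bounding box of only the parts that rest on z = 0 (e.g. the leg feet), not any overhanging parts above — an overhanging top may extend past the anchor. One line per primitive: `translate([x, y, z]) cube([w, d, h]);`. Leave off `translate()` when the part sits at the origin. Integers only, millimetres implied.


translate([217, 321, 0]) cube([62, 15, 446]);
translate([713, 321, 0]) cube([62, 15, 446]);
translate([279, 321, 0]) cube([434, 15, 62]);
translate([279, 321, 384]) cube([434, 15, 62]);


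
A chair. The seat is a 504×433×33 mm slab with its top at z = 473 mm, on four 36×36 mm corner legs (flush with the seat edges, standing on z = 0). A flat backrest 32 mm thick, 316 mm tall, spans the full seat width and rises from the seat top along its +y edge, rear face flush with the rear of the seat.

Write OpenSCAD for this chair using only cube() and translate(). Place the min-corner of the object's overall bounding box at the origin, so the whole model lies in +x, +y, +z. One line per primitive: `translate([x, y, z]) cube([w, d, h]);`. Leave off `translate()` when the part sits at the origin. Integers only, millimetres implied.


translate([0, 0, 440]) cube([504, 433, 33]);
cube([36, 36, 440]);
translate([468, 0, 0]) cube([36, 36, 440]);
translate([0, 397, 0]) cube([36, 36, 440]);
translate([468, 397, 0]) cube([36, 36, 440]);
translate([0, 401, 473]) cube([504, 32, 316]);


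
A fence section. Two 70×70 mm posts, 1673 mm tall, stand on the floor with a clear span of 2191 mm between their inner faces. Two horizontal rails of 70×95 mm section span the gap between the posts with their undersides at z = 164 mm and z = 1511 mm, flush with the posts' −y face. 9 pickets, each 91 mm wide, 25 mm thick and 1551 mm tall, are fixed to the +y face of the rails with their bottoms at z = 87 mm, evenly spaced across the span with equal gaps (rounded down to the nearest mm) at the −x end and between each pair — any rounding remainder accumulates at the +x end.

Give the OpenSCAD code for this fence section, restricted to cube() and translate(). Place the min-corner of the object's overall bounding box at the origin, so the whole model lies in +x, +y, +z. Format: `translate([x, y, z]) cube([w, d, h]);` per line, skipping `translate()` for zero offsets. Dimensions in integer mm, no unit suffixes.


cube([70, 70, 1673]);
translate([2261, 0, 0]) cube([70, 70, 1673]);
translate([70, 0, 164]) cube([2191, 70, 95]);
translate([70, 0, 1511]) cube([2191, 70, 95]);
translate([207, 70, 87]) cube([91, 25, 1551]);
translate([435, 70, 87]) cube([91, 25, 1551]);
translate([663, 70, 87]) cube([91, 25, 1551]);
translate([891, 70, 87]) cube([91, 25, 1551]);
translate([1119, 70, 87]) cube([91, 25, 1551]);
translate([1347, 70, 87]) cube([91, 25, 1551]);
translate([1575, 70, 87]) cube([91, 25, 1551]);
translate([1803, 70, 87]) cube([91, 25, 1551]);
translate([2031, 70, 87]) cube([91, 25, 1551]);


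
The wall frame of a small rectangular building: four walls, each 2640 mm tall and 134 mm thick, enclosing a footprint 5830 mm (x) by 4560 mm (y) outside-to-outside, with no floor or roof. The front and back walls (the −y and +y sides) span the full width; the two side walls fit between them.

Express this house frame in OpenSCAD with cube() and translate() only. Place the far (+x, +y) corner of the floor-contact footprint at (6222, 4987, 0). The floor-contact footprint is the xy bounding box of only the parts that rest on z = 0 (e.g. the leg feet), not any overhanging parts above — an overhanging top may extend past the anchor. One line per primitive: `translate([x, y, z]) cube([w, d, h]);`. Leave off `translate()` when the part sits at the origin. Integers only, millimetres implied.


translate([392, 427, 0]) cube([5830, 134, 2640]);
translate([392, 4853, 0]) cube([5830, 134, 2640]);
translate([392, 561, 0]) cube([134, 4292, 2640]);
translate([6088, 561, 0]) cube([134, 4292, 2640]);


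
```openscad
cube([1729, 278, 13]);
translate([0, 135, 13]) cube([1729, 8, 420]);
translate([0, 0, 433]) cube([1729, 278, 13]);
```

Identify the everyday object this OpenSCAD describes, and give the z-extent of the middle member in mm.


An I-beam. The web height is 420 mm.

Two wide flanges with a thin centred web — an I-beam. Overall 446 mm minus two 13 mm flanges gives a web of 446 − 2·13 = 420 mm.
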